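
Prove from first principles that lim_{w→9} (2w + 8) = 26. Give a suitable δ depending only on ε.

Fix ε > 0. We need δ > 0 so that 0 < |w − 9| < δ implies |(2w + 8) − 26| < ε.
Since (2w + 8) − 26 = 2(w − 9), we have |(2w + 8) − 26| = 2|w − 9|.
So 2|w − 9| < ε exactly when |w − 9| < ε/2.
Take δ = ε/2. If 0 < |w − 9| < δ then |(2w + 8) − 26| = 2|w − 9| < 2·(ε/2) = ε.

δ = ε/2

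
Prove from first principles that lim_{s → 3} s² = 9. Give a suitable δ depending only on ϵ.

δ = min(1, ϵ/7)

Let ϵ > 0. We seek δ > 0 with 0 < |s − 3| < δ ⇒ |s² − 9| < ϵ.
Factor: s² − 9 = (s − 3)(s + 3), so |s² − 9| = |s − 3|·|s + 3|.
Restrict δ ≤ 1. Then |s − 3| < 1 gives |s| < 4, so by the triangle inequality |s + 3| ≤ 4 + 3 = 7.
Hence |s² − 9| ≤ 7|s − 3|, which is < ϵ once |s − 3| < ϵ/7.
Take δ = min(1, ϵ/7). If 0 < |s − 3| < δ then both bounds hold and |s² − 9| ≤ 7|s − 3| < 7·(ϵ/7) = ϵ.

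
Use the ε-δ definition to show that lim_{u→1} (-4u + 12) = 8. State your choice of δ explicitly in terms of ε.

δ = ε/4

Suppose ε > 0. We need δ > 0 so that 0 < |u − 1| < δ implies |(-4u + 12) − 8| < ε.
Since (-4u + 12) − 8 = -4(u − 1), we have |(-4u + 12) − 8| = 4|u − 1|.
So 4|u − 1| < ε exactly when |u − 1| < ε/4.
Take δ = ε/4. If 0 < |u − 1| < δ then |(-4u + 12) − 8| = 4|u − 1| < 4·(ε/4) = ε.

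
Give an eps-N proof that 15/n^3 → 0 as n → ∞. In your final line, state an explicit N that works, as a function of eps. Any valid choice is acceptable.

Let eps > 0 be given. For n ≥ 1, |15/n^3 − 0| = 15/n^3.
15/n^3 < eps ⇔ n^3 > 15/eps ⇔ n > (15/eps)^{1/3}.
Take N = (15/eps)^{1/3}. Then n > N implies 15/n^3 < eps.

N = (15/eps)^{1/3}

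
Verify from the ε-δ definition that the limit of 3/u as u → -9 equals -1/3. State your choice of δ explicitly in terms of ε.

δ = min(9/2, (27/2)ε)

Fix ε > 0. We seek δ > 0 such that 0 < |u + 9| < δ implies |3/u + 1/3| < ε.
|3/u + 1/3| = 3·|-9 − u|/(9·|u|) = 3|u + 9|/(9|u|).
Require δ ≤ 9/2 so that |u| > 9 − 9/2 = 9/2, hence 9|u| > 81/2.
Then |3/u + 1/3| < 3|u + 9|/(81/2), which is < ε when |u + 9| < (27/2)ε.
Take δ = min(9/2, (27/2)ε). Then 0 < |u + 9| < δ gives both |u + 9| < 9/2 and |u + 9| < (27/2)ε, so |3/u + 1/3| < ε.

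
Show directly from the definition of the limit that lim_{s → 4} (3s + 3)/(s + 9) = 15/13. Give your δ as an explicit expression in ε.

δ = min(13/2, (169/48)ε)

Let ε > 0 be given. We want δ > 0 with 0 < |s − 4| < δ ⇒ |(3s + 3)/(s + 9) − (15/13)| < ε.
Combining over a common denominator, (3s + 3)/(s + 9) − (15/13) = [(3s + 3)·13 − 15·(s + 9)] / [13·(s + 9)] = 24(s − 4) / (13(s + 9)).
So |(3s + 3)/(s + 9) − (15/13)| = 24|s − 4| / (13·|s + 9|).
Restrict δ ≤ 13/2. Then |s − 4| < 13/2 gives |s + 9| = |(s − 4) + 13| ≥ 13 − 13/2 = 13/2.
Hence |(3s + 3)/(s + 9) − (15/13)| < 24|s − 4|/(13·(13/2)) = (48/169)|s − 4|, which is < ε once |s − 4| < (169/48)ε.
Take δ = min(13/2, (169/48)ε). Then 0 < |s − 4| < δ forces both bounds, so |(3s + 3)/(s + 9) − (15/13)| < ε.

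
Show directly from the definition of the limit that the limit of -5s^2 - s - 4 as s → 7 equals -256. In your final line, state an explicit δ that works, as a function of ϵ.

Fix ϵ > 0. We want δ > 0 such that 0 < |s − 7| < δ implies |(-5s^2 - s - 4) + 256| < ϵ.
(-5s^2 - s - 4) + 256 = -5s^2 - s + 252 = (s − 7)(-5s - 36).
So |(-5s^2 - s - 4) + 256| = |s − 7|·|-5s - 36|.
Assume first that |s − 7| < 2, so |s| < 9. Then |-5s - 36| ≤ 5·9 + 36 = 81.
Hence |(-5s^2 - s - 4) + 256| ≤ 81|s − 7| < ϵ provided |s − 7| < ϵ/81.
Take δ = min(2, ϵ/81). Then 0 < |s − 7| < δ gives both |s − 7| < 2 and |s − 7| < ϵ/81, so |(-5s^2 - s - 4) + 256| < ϵ.

δ = min(2, ϵ/81)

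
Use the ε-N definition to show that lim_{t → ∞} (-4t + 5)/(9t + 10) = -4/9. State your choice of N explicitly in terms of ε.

Suppose ε > 0. We seek N > 0 such that t > N implies |(-4t + 5)/(9t + 10) + 4/9| < ε.
(-4t + 5)/(9t + 10) + 4/9 = (9(-4t + 5) − (-4)(9t + 10)) / (9(9t + 10)) = 85/(9(9t + 10)).
For t > 0 we have 9t + 10 > 9t, so |(-4t + 5)/(9t + 10) + 4/9| = 85/(9(9t + 10)) < 85/(9·9t) = (85/81)/t.
Thus |(-4t + 5)/(9t + 10) + 4/9| < ε whenever t > (85/81)/ε.
Take N = (85/81)/ε. If t > N then |(-4t + 5)/(9t + 10) + 4/9| < (85/81)/t < ε.

N = (85/81)/ε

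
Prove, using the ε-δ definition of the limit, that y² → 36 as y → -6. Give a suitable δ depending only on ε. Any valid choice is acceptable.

Fix ε > 0. We seek δ > 0 with 0 < |y + 6| < δ ⇒ |y² − 36| < ε.
Factor: y² − 36 = (y + 6)(y - 6), so |y² − 36| = |y + 6|·|y - 6|.
Restrict δ ≤ 1. Then |y + 6| < 1 gives |y| < 7, so by the triangle inequality |y - 6| ≤ 7 + 6 = 13.
Hence |y² − 36| ≤ 13|y + 6|, which is < ε once |y + 6| < ε/13.
Take δ = min(1, ε/13). If 0 < |y + 6| < δ then both bounds hold and |y² − 36| ≤ 13|y + 6| < 13·(ε/13) = ε.

δ = min(1, ε/13)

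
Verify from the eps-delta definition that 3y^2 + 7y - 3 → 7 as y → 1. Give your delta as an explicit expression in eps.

delta = min(1, eps/16)

Let eps > 0. We want delta > 0 such that 0 < |y − 1| < delta implies |(3y^2 + 7y - 3) − 7| < eps.
(3y^2 + 7y - 3) − 7 = 3y^2 + 7y - 10 = (y − 1)(3y + 10).
So |(3y^2 + 7y - 3) − 7| = |y − 1|·|3y + 10|.
Assume first that |y − 1| < 1, so |y| < 2. Then |3y + 10| ≤ 3·2 + 10 = 16.
Hence |(3y^2 + 7y - 3) − 7| ≤ 16|y − 1| < eps provided |y − 1| < eps/16.
Choosing delta = min(1, eps/16) ensures both conditions, hence |(3y^2 + 7y - 3) − 7| < eps.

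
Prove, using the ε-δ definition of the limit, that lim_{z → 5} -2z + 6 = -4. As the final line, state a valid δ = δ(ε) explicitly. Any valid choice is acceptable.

δ = ε/2

Fix ε > 0. We need δ > 0 so that 0 < |z − 5| < δ implies |(-2z + 6) + 4| < ε.
|(-2z + 6) + 4| = |-2z + 10| = 2|z − 5|.
Thus it suffices that |z − 5| < ε/2.
Take δ = ε/2. If 0 < |z − 5| < δ then |(-2z + 6) + 4| = 2|z − 5| < 2·(ε/2) = ε.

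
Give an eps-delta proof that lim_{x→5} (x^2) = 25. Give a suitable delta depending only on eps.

Fix eps > 0. We seek delta > 0 with 0 < |x − 5| < delta ⇒ |x^2 − 25| < eps.
Factor: x^2 − 25 = (x − 5)(x + 5), so |x^2 − 25| = |x − 5|·|x + 5|.
Restrict delta ≤ 2. Then |x − 5| < 2 gives |x| < 7, so by the triangle inequality |x + 5| ≤ 7 + 5 = 12.
Hence |x^2 − 25| ≤ 12|x − 5|, which is < eps once |x − 5| < eps/12.
Take delta = min(2, eps/12). If 0 < |x − 5| < delta then both bounds hold and |x^2 − 25| ≤ 12|x − 5| < 12·(eps/12) = eps.

delta = min(2, eps/12)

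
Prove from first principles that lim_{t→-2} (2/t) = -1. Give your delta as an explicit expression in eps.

delta = min(1, eps)

Suppose eps > 0. We seek delta > 0 such that 0 < |t + 2| < delta implies |2/t + 1| < eps.
|2/t + 1| = 2·|-2 − t|/(2·|t|) = 2|t + 2|/(2|t|).
Restrict delta ≤ 1. Then |t + 2| < 1 gives |t| > 1, so 2|t| > 2.
Then |2/t + 1| < 2|t + 2|/2, which is < eps when |t + 2| < eps.
Take delta = min(1, eps). Then 0 < |t + 2| < delta gives both |t + 2| < 1 and |t + 2| < eps, so |2/t + 1| < eps.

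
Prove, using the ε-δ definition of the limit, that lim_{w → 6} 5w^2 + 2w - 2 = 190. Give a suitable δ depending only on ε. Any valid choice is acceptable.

Let ε > 0. We want δ > 0 such that 0 < |w − 6| < δ implies |(5w^2 + 2w - 2) − 190| < ε.
(5w^2 + 2w - 2) − 190 = 5w^2 + 2w - 192 = (w − 6)(5w + 32).
So |(5w^2 + 2w - 2) − 190| = |w − 6|·|5w + 32|.
Assume first that |w − 6| < 1, so |w| < 7. Then |5w + 32| ≤ 5·7 + 32 = 67.
Hence |(5w^2 + 2w - 2) − 190| ≤ 67|w − 6| < ε provided |w − 6| < ε/67.
Choosing δ = min(1, ε/67) ensures both conditions, hence |(5w^2 + 2w - 2) − 190| < ε.

δ = min(1, ε/67)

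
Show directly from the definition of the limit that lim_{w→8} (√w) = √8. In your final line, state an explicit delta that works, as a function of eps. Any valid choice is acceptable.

Fix eps > 0. We want delta > 0 such that 0 < |w − 8| < delta implies |√w − √8| < eps.
Rationalise: √w − √8 = (w − 8)/(√w + √8), so |√w − √8| = |w − 8|/(√w + √8).
Restrict delta ≤ 8 so that |w − 8| < 8 forces w > 0, and then √w + √8 > √8.
Hence |√w − √8| < |w − 8|/√8, which is < eps once |w − 8| < √8·eps.
Take delta = min(8, √8·eps). If 0 < |w − 8| < delta then w > 0 and |√w − √8| < |w − 8|/√8 < eps.

delta = min(8, √8·eps)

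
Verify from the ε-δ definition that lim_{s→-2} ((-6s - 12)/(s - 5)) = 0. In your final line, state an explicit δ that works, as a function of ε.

δ = min(7/2, (7/12)ε)

Let ε > 0 be given. We want δ > 0 with 0 < |s + 2| < δ ⇒ |(-6s - 12)/(s - 5) − 0| < ε.
Combining over a common denominator, (-6s - 12)/(s - 5) − 0 = [(-6s - 12)·(-7) − 0·(s - 5)] / [(-7)·(s - 5)] = 42(s + 2) / ((-7)(s - 5)).
So |(-6s - 12)/(s - 5) − 0| = 42|s + 2| / (7·|s − 5|).
Require δ ≤ 7/2, so |s − 5| ≥ |-7| − |s + 2| > 7 − 7/2 = 7/2.
Hence |(-6s - 12)/(s - 5) − 0| < 42|s + 2|/(7·(7/2)) = (12/7)|s + 2|, which is < ε once |s + 2| < (7/12)ε.
Take δ = min(7/2, (7/12)ε). Then 0 < |s + 2| < δ forces both bounds, so |(-6s - 12)/(s - 5) − 0| < ε.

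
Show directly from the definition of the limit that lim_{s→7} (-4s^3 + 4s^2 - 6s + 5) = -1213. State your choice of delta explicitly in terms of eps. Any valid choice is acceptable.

delta = min(1, eps/622)

Suppose eps > 0. We want delta > 0 such that 0 < |s − 7| < delta implies |(-4s^3 + 4s^2 - 6s + 5) + 1213| < eps.
(-4s^3 + 4s^2 - 6s + 5) + 1213 = -4s^3 + 4s^2 - 6s + 1218 = (s − 7)(-4s^2 - 24s - 174).
So |(-4s^3 + 4s^2 - 6s + 5) + 1213| = |s − 7|·|-4s^2 - 24s - 174|.
Require delta ≤ 1. Then |s − 7| < 1 gives |s| < 8, and by the triangle inequality |-4s^2 - 24s - 174| ≤ 4·8^2 + 24·8 + 174 = 622.
Hence |(-4s^3 + 4s^2 - 6s + 5) + 1213| ≤ 622|s − 7| < eps provided |s − 7| < eps/622.
Choosing delta = min(1, eps/622) ensures both conditions, hence |(-4s^3 + 4s^2 - 6s + 5) + 1213| < eps.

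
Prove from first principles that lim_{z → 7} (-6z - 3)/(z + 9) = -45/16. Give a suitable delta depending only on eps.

Fix eps > 0. We want delta > 0 with 0 < |z − 7| < delta ⇒ |(-6z - 3)/(z + 9) + 45/16| < eps.
Combining over a common denominator, (-6z - 3)/(z + 9) + 45/16 = [(-6z - 3)·16 − (-45)·(z + 9)] / [16·(z + 9)] = -51(z − 7) / (16(z + 9)).
So |(-6z - 3)/(z + 9) + 45/16| = 51|z − 7| / (16·|z + 9|).
Restrict delta ≤ 8. Then |z − 7| < 8 gives |z + 9| = |(z − 7) + 16| ≥ 16 − 8 = 8.
Hence |(-6z - 3)/(z + 9) + 45/16| < 51|z − 7|/(16·8) = (51/128)|z − 7|, which is < eps once |z − 7| < (128/51)eps.
Take delta = min(8, (128/51)eps). Then 0 < |z − 7| < delta forces both bounds, so |(-6z - 3)/(z + 9) + 45/16| < eps.

delta = min(8, (128/51)eps)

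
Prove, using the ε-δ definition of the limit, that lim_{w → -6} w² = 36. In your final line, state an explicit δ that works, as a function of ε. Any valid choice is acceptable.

Let ε > 0 be given. We seek δ > 0 with 0 < |w + 6| < δ ⇒ |w² − 36| < ε.
Factor: w² − 36 = (w + 6)(w - 6), so |w² − 36| = |w + 6|·|w - 6|.
Restrict δ ≤ 1. Then |w + 6| < 1 gives |w| < 7, so by the triangle inequality |w - 6| ≤ 7 + 6 = 13.
Hence |w² − 36| ≤ 13|w + 6|, which is < ε once |w + 6| < ε/13.
Take δ = min(1, ε/13). If 0 < |w + 6| < δ then both bounds hold and |w² − 36| ≤ 13|w + 6| < 13·(ε/13) = ε.

δ = min(1, ε/13)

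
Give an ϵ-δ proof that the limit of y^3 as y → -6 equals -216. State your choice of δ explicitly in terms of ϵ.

Fix ϵ > 0. We seek δ > 0 with 0 < |y + 6| < δ ⇒ |y^3 + 216| < ϵ.
Factor: y^3 + 216 = (y + 6)(y^2 - 6y + 36), so |y^3 + 216| = |y + 6|·|y^2 - 6y + 36|.
Impose δ ≤ 1 so that |y| < 7; then |y^2 - 6y + 36| ≤ 127.
Hence |y^3 + 216| ≤ 127|y + 6|, which is < ϵ once |y + 6| < ϵ/127.
Take δ = min(1, ϵ/127). If 0 < |y + 6| < δ then both bounds hold and |y^3 + 216| ≤ 127|y + 6| < 127·(ϵ/127) = ϵ.

δ = min(1, ϵ/127)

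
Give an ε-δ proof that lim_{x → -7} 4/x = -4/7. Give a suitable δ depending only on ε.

Fix ε > 0. We seek δ > 0 such that 0 < |x + 7| < δ implies |4/x + 4/7| < ε.
|4/x + 4/7| = 4·|-7 − x|/(7·|x|) = 4|x + 7|/(7|x|).
Restrict δ ≤ 7/2. Then |x + 7| < 7/2 gives |x| > 7/2, so 7|x| > 49/2.
Then |4/x + 4/7| < 4|x + 7|/(49/2), which is < ε when |x + 7| < (49/8)ε.
Take δ = min(7/2, (49/8)ε). Then 0 < |x + 7| < δ gives both |x + 7| < 7/2 and |x + 7| < (49/8)ε, so |4/x + 4/7| < ε.

δ = min(7/2, (49/8)ε)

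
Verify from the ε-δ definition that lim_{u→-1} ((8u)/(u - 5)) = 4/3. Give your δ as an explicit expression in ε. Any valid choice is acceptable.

Let ε > 0 be given. We want δ > 0 with 0 < |u + 1| < δ ⇒ |(8u)/(u - 5) − (4/3)| < ε.
Combining over a common denominator, (8u)/(u - 5) − (4/3) = [(8u)·(-6) − (-8)·(u - 5)] / [(-6)·(u - 5)] = -40(u + 1) / ((-6)(u - 5)).
So |(8u)/(u - 5) − (4/3)| = 40|u + 1| / (6·|u − 5|).
Require δ ≤ 3, so |u − 5| ≥ |-6| − |u + 1| > 6 − 3 = 3.
Hence |(8u)/(u - 5) − (4/3)| < 40|u + 1|/(6·3) = (20/9)|u + 1|, which is < ε once |u + 1| < (9/20)ε.
Take δ = min(3, (9/20)ε). Then 0 < |u + 1| < δ forces both bounds, so |(8u)/(u - 5) − (4/3)| < ε.

δ = min(3, (9/20)ε)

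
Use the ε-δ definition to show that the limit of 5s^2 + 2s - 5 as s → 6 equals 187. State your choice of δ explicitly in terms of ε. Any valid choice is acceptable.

Suppose ε > 0. We want δ > 0 such that 0 < |s − 6| < δ implies |(5s^2 + 2s - 5) − 187| < ε.
(5s^2 + 2s - 5) − 187 = 5s^2 + 2s - 192 = (s − 6)(5s + 32).
So |(5s^2 + 2s - 5) − 187| = |s − 6|·|5s + 32|.
Require δ ≤ 1. Then |s − 6| < 1 gives |s| < 7, and by the triangle inequality |5s + 32| ≤ 5·7 + 32 = 67.
Hence |(5s^2 + 2s - 5) − 187| ≤ 67|s − 6| < ε provided |s − 6| < ε/67.
Take δ = min(1, ε/67). Then 0 < |s − 6| < δ gives both |s − 6| < 1 and |s − 6| < ε/67, so |(5s^2 + 2s - 5) − 187| < ε.

δ = min(1, ε/67)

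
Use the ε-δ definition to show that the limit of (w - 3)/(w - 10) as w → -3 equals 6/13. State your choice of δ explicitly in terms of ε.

δ = min(13/2, (169/14)ε)

Suppose ε > 0. We want δ > 0 with 0 < |w + 3| < δ ⇒ |(w - 3)/(w - 10) − (6/13)| < ε.
Combining over a common denominator, (w - 3)/(w - 10) − (6/13) = [(w - 3)·(-13) − (-6)·(w - 10)] / [(-13)·(w - 10)] = -7(w + 3) / ((-13)(w - 10)).
So |(w - 3)/(w - 10) − (6/13)| = 7|w + 3| / (13·|w − 10|).
Require δ ≤ 13/2, so |w − 10| ≥ |-13| − |w + 3| > 13 − 13/2 = 13/2.
Hence |(w - 3)/(w - 10) − (6/13)| < 7|w + 3|/(13·(13/2)) = (14/169)|w + 3|, which is < ε once |w + 3| < (169/14)ε.
Take δ = min(13/2, (169/14)ε). Then 0 < |w + 3| < δ forces both bounds, so |(w - 3)/(w - 10) − (6/13)| < ε.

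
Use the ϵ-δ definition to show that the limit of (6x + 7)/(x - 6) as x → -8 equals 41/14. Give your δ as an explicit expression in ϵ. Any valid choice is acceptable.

Let ϵ > 0. We want δ > 0 with 0 < |x + 8| < δ ⇒ |(6x + 7)/(x - 6) − (41/14)| < ϵ.
Combining over a common denominator, (6x + 7)/(x - 6) − (41/14) = [(6x + 7)·(-14) − (-41)·(x - 6)] / [(-14)·(x - 6)] = -43(x + 8) / ((-14)(x - 6)).
So |(6x + 7)/(x - 6) − (41/14)| = 43|x + 8| / (14·|x − 6|).
Restrict δ ≤ 7. Then |x + 8| < 7 gives |x − 6| = |(x + 8) + (-14)| ≥ 14 − 7 = 7.
Hence |(6x + 7)/(x - 6) − (41/14)| < 43|x + 8|/(14·7) = (43/98)|x + 8|, which is < ϵ once |x + 8| < (98/43)ϵ.
Take δ = min(7, (98/43)ϵ). Then 0 < |x + 8| < δ forces both bounds, so |(6x + 7)/(x - 6) − (41/14)| < ϵ.

δ = min(7, (98/43)ϵ)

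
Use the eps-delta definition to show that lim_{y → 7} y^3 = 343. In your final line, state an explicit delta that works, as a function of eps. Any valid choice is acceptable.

delta = min(1, eps/169)

Fix eps > 0. We seek delta > 0 with 0 < |y − 7| < delta ⇒ |y^3 − 343| < eps.
Factor: y^3 − 343 = (y − 7)(y^2 + 7y + 49), so |y^3 − 343| = |y − 7|·|y^2 + 7y + 49|.
Impose delta ≤ 1 so that |y| < 8; then |y^2 + 7y + 49| ≤ 169.
Hence |y^3 − 343| ≤ 169|y − 7|, which is < eps once |y − 7| < eps/169.
Take delta = min(1, eps/169). If 0 < |y − 7| < delta then both bounds hold and |y^3 − 343| ≤ 169|y − 7| < 169·(eps/169) = eps.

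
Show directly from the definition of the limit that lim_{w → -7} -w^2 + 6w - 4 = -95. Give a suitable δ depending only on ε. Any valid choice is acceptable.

Fix ε > 0. We want δ > 0 such that 0 < |w + 7| < δ implies |(-w^2 + 6w - 4) + 95| < ε.
(-w^2 + 6w - 4) + 95 = -w^2 + 6w + 91 = (w + 7)(-w + 13).
So |(-w^2 + 6w - 4) + 95| = |w + 7|·|-w + 13|.
Assume first that |w + 7| < 1, so |w| < 8. Then |-w + 13| ≤ 8 + 13 = 21.
Hence |(-w^2 + 6w - 4) + 95| ≤ 21|w + 7| < ε provided |w + 7| < ε/21.
Choosing δ = min(1, ε/21) ensures both conditions, hence |(-w^2 + 6w - 4) + 95| < ε.

δ = min(1, ε/21)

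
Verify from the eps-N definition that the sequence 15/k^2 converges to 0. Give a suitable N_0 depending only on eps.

N_0 = (15/eps)^{1/2}

Suppose eps > 0. For k ≥ 1, |15/k^2 − 0| = 15/k^2.
15/k^2 < eps ⇔ k^2 > 15/eps ⇔ k > (15/eps)^{1/2}.
Take N_0 = (15/eps)^{1/2}. Then k > N_0 implies 15/k^2 < eps.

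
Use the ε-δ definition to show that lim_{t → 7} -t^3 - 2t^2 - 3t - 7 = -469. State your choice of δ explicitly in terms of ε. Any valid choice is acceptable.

Let ε > 0. We want δ > 0 such that 0 < |t − 7| < δ implies |(-t^3 - 2t^2 - 3t - 7) + 469| < ε.
(-t^3 - 2t^2 - 3t - 7) + 469 = -t^3 - 2t^2 - 3t + 462 = (t − 7)(-t^2 - 9t - 66).
So |(-t^3 - 2t^2 - 3t - 7) + 469| = |t − 7|·|-t^2 - 9t - 66|.
Require δ ≤ 2. Then |t − 7| < 2 gives |t| < 9, and by the triangle inequality |-t^2 - 9t - 66| ≤ 9^2 + 9·9 + 66 = 228.
Hence |(-t^3 - 2t^2 - 3t - 7) + 469| ≤ 228|t − 7| < ε provided |t − 7| < ε/228.
Take δ = min(2, ε/228). Then 0 < |t − 7| < δ gives both |t − 7| < 2 and |t − 7| < ε/228, so |(-t^3 - 2t^2 - 3t - 7) + 469| < ε.

δ = min(2, ε/228)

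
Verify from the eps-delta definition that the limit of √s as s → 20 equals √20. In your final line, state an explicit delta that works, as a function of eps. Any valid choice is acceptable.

Suppose eps > 0. We want delta > 0 such that 0 < |s − 20| < delta implies |√s − √20| < eps.
Multiplying by the conjugate, |√s − √20| = |s − 20|/(√s + √20).
Restrict delta ≤ 20 so that |s − 20| < 20 forces s > 0, and then √s + √20 > √20.
Hence |√s − √20| < |s − 20|/√20, which is < eps once |s − 20| < √20·eps.
Take delta = min(20, √20·eps). If 0 < |s − 20| < delta then s > 0 and |√s − √20| < |s − 20|/√20 < eps.

delta = min(20, √20·eps)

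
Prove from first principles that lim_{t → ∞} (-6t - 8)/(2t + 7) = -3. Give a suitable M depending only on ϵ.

M = (13/2)/ϵ

Fix ϵ > 0. We seek M > 0 such that t > M implies |(-6t - 8)/(2t + 7) + 3| < ϵ.
(-6t - 8)/(2t + 7) + 3 = (2(-6t - 8) − (-6)(2t + 7)) / (2(2t + 7)) = 26/(2(2t + 7)).
For t > 0 we have 2t + 7 > 2t, so |(-6t - 8)/(2t + 7) + 3| = 26/(2(2t + 7)) < 26/(2·2t) = (13/2)/t.
Thus |(-6t - 8)/(2t + 7) + 3| < ϵ whenever t > (13/2)/ϵ.
Take M = (13/2)/ϵ. If t > M then |(-6t - 8)/(2t + 7) + 3| < (13/2)/t < ϵ.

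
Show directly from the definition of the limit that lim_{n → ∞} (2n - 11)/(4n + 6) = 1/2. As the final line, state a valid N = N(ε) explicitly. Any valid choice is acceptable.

N = (7/2)/ε

Let ε > 0. For n ≥ 1, |(2n - 11)/(4n + 6) − (1/2)| = |-56|/(4(4n + 6)) = 56/(4(4n + 6)).
Since 4n + 6 ≥ 4n for n ≥ 1, this is ≤ 56/(4·4n) = (7/2)/n.
So |(2n - 11)/(4n + 6) − (1/2)| < ε whenever n > (7/2)/ε.
Take N = (7/2)/ε. If n > N then |(2n - 11)/(4n + 6) − (1/2)| ≤ (7/2)/n < ε.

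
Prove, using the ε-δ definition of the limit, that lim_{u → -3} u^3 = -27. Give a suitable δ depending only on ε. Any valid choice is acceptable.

Let ε > 0 be given. We seek δ > 0 with 0 < |u + 3| < δ ⇒ |u^3 + 27| < ε.
Factor: u^3 + 27 = (u + 3)(u^2 - 3u + 9), so |u^3 + 27| = |u + 3|·|u^2 - 3u + 9|.
Restrict δ ≤ 1. Then |u + 3| < 1 gives |u| < 4, so by the triangle inequality |u^2 - 3u + 9| ≤ 4^2 + 3·4 + 9 = 37.
Hence |u^3 + 27| ≤ 37|u + 3|, which is < ε once |u + 3| < ε/37.
Take δ = min(1, ε/37). If 0 < |u + 3| < δ then both bounds hold and |u^3 + 27| ≤ 37|u + 3| < 37·(ε/37) = ε.

δ = min(1, ε/37)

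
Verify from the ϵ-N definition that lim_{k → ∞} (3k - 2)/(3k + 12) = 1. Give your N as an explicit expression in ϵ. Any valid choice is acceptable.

Fix ϵ > 0. For k ≥ 1, |(3k - 2)/(3k + 12) − 1| = |-42|/(3(3k + 12)) = 42/(3(3k + 12)).
Since 3k + 12 ≥ 3k for k ≥ 1, this is ≤ 42/(3·3k) = (14/3)/k.
So |(3k - 2)/(3k + 12) − 1| < ϵ whenever k > (14/3)/ϵ.
Take N = (14/3)/ϵ. If k > N then |(3k - 2)/(3k + 12) − 1| ≤ (14/3)/k < ϵ.

N = (14/3)/ϵ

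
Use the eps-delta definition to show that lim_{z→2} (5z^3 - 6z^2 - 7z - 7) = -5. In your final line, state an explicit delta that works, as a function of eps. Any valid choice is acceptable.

Let eps > 0. We want delta > 0 such that 0 < |z − 2| < delta implies |(5z^3 - 6z^2 - 7z - 7) + 5| < eps.
(5z^3 - 6z^2 - 7z - 7) + 5 = 5z^3 - 6z^2 - 7z - 2 = (z − 2)(5z^2 + 4z + 1).
So |(5z^3 - 6z^2 - 7z - 7) + 5| = |z − 2|·|5z^2 + 4z + 1|.
Require delta ≤ 1. Then |z − 2| < 1 gives |z| < 3, and by the triangle inequality |5z^2 + 4z + 1| ≤ 5·3^2 + 4·3 + 1 = 58.
Hence |(5z^3 - 6z^2 - 7z - 7) + 5| ≤ 58|z − 2| < eps provided |z − 2| < eps/58.
Choosing delta = min(1, eps/58) ensures both conditions, hence |(5z^3 - 6z^2 - 7z - 7) + 5| < eps.

delta = min(1, eps/58)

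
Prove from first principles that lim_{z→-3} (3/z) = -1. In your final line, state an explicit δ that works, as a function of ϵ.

Let ϵ > 0 be given. We seek δ > 0 such that 0 < |z + 3| < δ implies |3/z + 1| < ϵ.
|3/z + 1| = 3·|-3 − z|/(3·|z|) = 3|z + 3|/(3|z|).
Require δ ≤ 3/2 so that |z| > 3 − 3/2 = 3/2, hence 3|z| > 9/2.
Then |3/z + 1| < 3|z + 3|/(9/2), which is < ϵ when |z + 3| < (3/2)ϵ.
Take δ = min(3/2, (3/2)ϵ). Then 0 < |z + 3| < δ gives both |z + 3| < 3/2 and |z + 3| < (3/2)ϵ, so |3/z + 1| < ϵ.

δ = min(3/2, (3/2)ϵ)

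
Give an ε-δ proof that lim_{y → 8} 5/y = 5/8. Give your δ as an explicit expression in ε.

Fix ε > 0. We seek δ > 0 such that 0 < |y − 8| < δ implies |5/y − (5/8)| < ε.
|5/y − (5/8)| = 5·|8 − y|/(8·|y|) = 5|y − 8|/(8|y|).
Restrict δ ≤ 4. Then |y − 8| < 4 gives |y| > 4, so 8|y| > 32.
Then |5/y − (5/8)| < 5|y − 8|/32, which is < ε when |y − 8| < (32/5)ε.
Take δ = min(4, (32/5)ε). Then 0 < |y − 8| < δ gives both |y − 8| < 4 and |y − 8| < (32/5)ε, so |5/y − (5/8)| < ε.

δ = min(4, (32/5)ε)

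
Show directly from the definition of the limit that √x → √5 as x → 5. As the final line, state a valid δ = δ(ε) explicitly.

Let ε > 0 be given. We want δ > 0 such that 0 < |x − 5| < δ implies |√x − √5| < ε.
Multiplying by the conjugate, |√x − √5| = |x − 5|/(√x + √5).
Restrict δ ≤ 5 so that |x − 5| < 5 forces x > 0, and then √x + √5 > √5.
Hence |√x − √5| < |x − 5|/√5, which is < ε once |x − 5| < √5·ε.
Take δ = min(5, √5·ε). If 0 < |x − 5| < δ then x > 0 and |√x − √5| < |x − 5|/√5 < ε.

δ = min(5, √5·ε)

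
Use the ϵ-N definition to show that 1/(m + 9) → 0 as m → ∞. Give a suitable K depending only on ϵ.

Let ϵ > 0 be given. For m ≥ 1, |1/(m + 9) − 0| = 1/(m + 9) ≤ 1/m.
We need 1/m < ϵ, i.e. m > 1/ϵ.
Take K = 1/ϵ. If m > K then |1/(m + 9)| ≤ 1/m < ϵ.

K = 1/ϵ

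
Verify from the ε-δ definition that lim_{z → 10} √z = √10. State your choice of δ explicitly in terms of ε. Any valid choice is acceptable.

Fix ε > 0. We want δ > 0 such that 0 < |z − 10| < δ implies |√z − √10| < ε.
Multiplying by the conjugate, |√z − √10| = |z − 10|/(√z + √10).
Restrict δ ≤ 10 so that |z − 10| < 10 forces z > 0, and then √z + √10 > √10.
Hence |√z − √10| < |z − 10|/√10, which is < ε once |z − 10| < √10·ε.
Take δ = min(10, √10·ε). If 0 < |z − 10| < δ then z > 0 and |√z − √10| < |z − 10|/√10 < ε.

δ = min(10, √10·ε)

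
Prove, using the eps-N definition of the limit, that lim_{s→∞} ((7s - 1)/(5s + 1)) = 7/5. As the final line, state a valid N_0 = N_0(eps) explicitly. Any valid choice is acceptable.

N_0 = (12/25)/eps

Fix eps > 0. We seek N_0 > 0 such that s > N_0 implies |(7s - 1)/(5s + 1) − (7/5)| < eps.
(7s - 1)/(5s + 1) − (7/5) = (5(7s - 1) − 7(5s + 1)) / (5(5s + 1)) = -12/(5(5s + 1)).
For s > 0 we have 5s + 1 > 5s, so |(7s - 1)/(5s + 1) − (7/5)| = 12/(5(5s + 1)) < 12/(5·5s) = (12/25)/s.
Thus |(7s - 1)/(5s + 1) − (7/5)| < eps whenever s > (12/25)/eps.
Take N_0 = (12/25)/eps. If s > N_0 then |(7s - 1)/(5s + 1) − (7/5)| < (12/25)/s < eps.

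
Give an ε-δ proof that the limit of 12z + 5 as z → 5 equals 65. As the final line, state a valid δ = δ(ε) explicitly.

δ = ε/12

Suppose ε > 0. We need δ > 0 so that 0 < |z − 5| < δ implies |(12z + 5) − 65| < ε.
Since (12z + 5) − 65 = 12(z − 5), we have |(12z + 5) − 65| = 12|z − 5|.
Thus it suffices that |z − 5| < ε/12.
Choosing δ = ε/12 gives |(12z + 5) − 65| = 12|z − 5| < ε whenever |z − 5| < δ.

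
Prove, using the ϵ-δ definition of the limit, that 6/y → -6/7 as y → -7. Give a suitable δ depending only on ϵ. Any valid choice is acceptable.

Suppose ϵ > 0. We seek δ > 0 such that 0 < |y + 7| < δ implies |6/y + 6/7| < ϵ.
|6/y + 6/7| = 6·|-7 − y|/(7·|y|) = 6|y + 7|/(7|y|).
Restrict δ ≤ 7/2. Then |y + 7| < 7/2 gives |y| > 7/2, so 7|y| > 49/2.
Then |6/y + 6/7| < 6|y + 7|/(49/2), which is < ϵ when |y + 7| < (49/12)ϵ.
Take δ = min(7/2, (49/12)ϵ). Then 0 < |y + 7| < δ gives both |y + 7| < 7/2 and |y + 7| < (49/12)ϵ, so |6/y + 6/7| < ϵ.

δ = min(7/2, (49/12)ϵ)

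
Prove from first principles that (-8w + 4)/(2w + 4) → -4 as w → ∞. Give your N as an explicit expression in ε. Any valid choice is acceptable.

Let ε > 0. We seek N > 0 such that w > N implies |(-8w + 4)/(2w + 4) + 4| < ε.
(-8w + 4)/(2w + 4) + 4 = (2(-8w + 4) − (-8)(2w + 4)) / (2(2w + 4)) = 40/(2(2w + 4)).
For w > 0 we have 2w + 4 > 2w, so |(-8w + 4)/(2w + 4) + 4| = 40/(2(2w + 4)) < 40/(2·2w) = 10/w.
Thus |(-8w + 4)/(2w + 4) + 4| < ε whenever w > 10/ε.
Take N = 10/ε. If w > N then |(-8w + 4)/(2w + 4) + 4| < 10/w < ε.

N = 10/ε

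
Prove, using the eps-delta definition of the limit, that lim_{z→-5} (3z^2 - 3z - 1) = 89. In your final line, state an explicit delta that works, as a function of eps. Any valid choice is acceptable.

Let eps > 0 be given. We want delta > 0 such that 0 < |z + 5| < delta implies |(3z^2 - 3z - 1) − 89| < eps.
(3z^2 - 3z - 1) − 89 = 3z^2 - 3z - 90 = (z + 5)(3z - 18).
So |(3z^2 - 3z - 1) − 89| = |z + 5|·|3z - 18|.
Assume first that |z + 5| < 1, so |z| < 6. Then |3z - 18| ≤ 3·6 + 18 = 36.
Hence |(3z^2 - 3z - 1) − 89| ≤ 36|z + 5| < eps provided |z + 5| < eps/36.
Choosing delta = min(1, eps/36) ensures both conditions, hence |(3z^2 - 3z - 1) − 89| < eps.

delta = min(1, eps/36)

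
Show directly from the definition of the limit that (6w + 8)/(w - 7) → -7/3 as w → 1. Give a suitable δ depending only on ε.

δ = min(3, (9/25)ε)

Let ε > 0. We want δ > 0 with 0 < |w − 1| < δ ⇒ |(6w + 8)/(w - 7) + 7/3| < ε.
Combining over a common denominator, (6w + 8)/(w - 7) + 7/3 = [(6w + 8)·(-6) − 14·(w - 7)] / [(-6)·(w - 7)] = -50(w − 1) / ((-6)(w - 7)).
So |(6w + 8)/(w - 7) + 7/3| = 50|w − 1| / (6·|w − 7|).
Restrict δ ≤ 3. Then |w − 1| < 3 gives |w − 7| = |(w − 1) + (-6)| ≥ 6 − 3 = 3.
Hence |(6w + 8)/(w - 7) + 7/3| < 50|w − 1|/(6·3) = (25/9)|w − 1|, which is < ε once |w − 1| < (9/25)ε.
Take δ = min(3, (9/25)ε). Then 0 < |w − 1| < δ forces both bounds, so |(6w + 8)/(w - 7) + 7/3| < ε.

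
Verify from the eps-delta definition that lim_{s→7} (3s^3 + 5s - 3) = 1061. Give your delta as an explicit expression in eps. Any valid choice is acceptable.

delta = min(1, eps/512)

Let eps > 0 be given. We want delta > 0 such that 0 < |s − 7| < delta implies |(3s^3 + 5s - 3) − 1061| < eps.
(3s^3 + 5s - 3) − 1061 = 3s^3 + 5s - 1064 = (s − 7)(3s^2 + 21s + 152).
So |(3s^3 + 5s - 3) − 1061| = |s − 7|·|3s^2 + 21s + 152|.
Require delta ≤ 1. Then |s − 7| < 1 gives |s| < 8, and by the triangle inequality |3s^2 + 21s + 152| ≤ 3·8^2 + 21·8 + 152 = 512.
Hence |(3s^3 + 5s - 3) − 1061| ≤ 512|s − 7| < eps provided |s − 7| < eps/512.
Take delta = min(1, eps/512). Then 0 < |s − 7| < delta gives both |s − 7| < 1 and |s − 7| < eps/512, so |(3s^3 + 5s - 3) − 1061| < eps.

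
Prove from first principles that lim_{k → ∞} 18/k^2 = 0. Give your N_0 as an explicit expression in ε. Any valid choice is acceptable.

Fix ε > 0. For k ≥ 1, |18/k^2 − 0| = 18/k^2.
18/k^2 < ε ⇔ k^2 > 18/ε ⇔ k > (18/ε)^{1/2}.
Take N_0 = (18/ε)^{1/2}. Then k > N_0 implies 18/k^2 < ε.

N_0 = (18/ε)^{1/2}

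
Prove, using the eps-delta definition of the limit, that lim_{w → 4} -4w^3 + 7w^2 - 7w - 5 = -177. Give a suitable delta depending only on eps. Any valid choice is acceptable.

Let eps > 0 be given. We want delta > 0 such that 0 < |w − 4| < delta implies |(-4w^3 + 7w^2 - 7w - 5) + 177| < eps.
(-4w^3 + 7w^2 - 7w - 5) + 177 = -4w^3 + 7w^2 - 7w + 172 = (w − 4)(-4w^2 - 9w - 43).
So |(-4w^3 + 7w^2 - 7w - 5) + 177| = |w − 4|·|-4w^2 - 9w - 43|.
Require delta ≤ 2. Then |w − 4| < 2 gives |w| < 6, and by the triangle inequality |-4w^2 - 9w - 43| ≤ 4·6^2 + 9·6 + 43 = 241.
Hence |(-4w^3 + 7w^2 - 7w - 5) + 177| ≤ 241|w − 4| < eps provided |w − 4| < eps/241.
Take delta = min(2, eps/241). Then 0 < |w − 4| < delta gives both |w − 4| < 2 and |w − 4| < eps/241, so |(-4w^3 + 7w^2 - 7w - 5) + 177| < eps.

delta = min(2, eps/241)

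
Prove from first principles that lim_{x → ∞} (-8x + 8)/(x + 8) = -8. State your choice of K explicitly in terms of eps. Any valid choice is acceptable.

Let eps > 0 be given. We seek K > 0 such that x > K implies |(-8x + 8)/(x + 8) + 8| < eps.
(-8x + 8)/(x + 8) + 8 = ((-8x + 8) − (-8)(x + 8)) / ((x + 8)) = 72/((x + 8)).
For x > 0 we have x + 8 > x, so |(-8x + 8)/(x + 8) + 8| = 72/((x + 8)) < 72/(x) = 72/x.
Thus |(-8x + 8)/(x + 8) + 8| < eps whenever x > 72/eps.
Take K = 72/eps. If x > K then |(-8x + 8)/(x + 8) + 8| < 72/x < eps.

K = 72/eps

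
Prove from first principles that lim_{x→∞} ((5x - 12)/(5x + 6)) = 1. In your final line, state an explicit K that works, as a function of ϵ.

K = (18/5)/ϵ

Let ϵ > 0. We seek K > 0 such that x > K implies |(5x - 12)/(5x + 6) − 1| < ϵ.
(5x - 12)/(5x + 6) − 1 = (5(5x - 12) − 5(5x + 6)) / (5(5x + 6)) = -90/(5(5x + 6)).
For x > 0 we have 5x + 6 > 5x, so |(5x - 12)/(5x + 6) − 1| = 90/(5(5x + 6)) < 90/(5·5x) = (18/5)/x.
Thus |(5x - 12)/(5x + 6) − 1| < ϵ whenever x > (18/5)/ϵ.
Take K = (18/5)/ϵ. If x > K then |(5x - 12)/(5x + 6) − 1| < (18/5)/x < ϵ.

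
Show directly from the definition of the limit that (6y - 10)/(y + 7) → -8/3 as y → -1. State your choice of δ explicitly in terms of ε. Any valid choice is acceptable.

δ = min(3, (9/26)ε)

Let ε > 0 be given. We want δ > 0 with 0 < |y + 1| < δ ⇒ |(6y - 10)/(y + 7) + 8/3| < ε.
Combining over a common denominator, (6y - 10)/(y + 7) + 8/3 = [(6y - 10)·6 − (-16)·(y + 7)] / [6·(y + 7)] = 52(y + 1) / (6(y + 7)).
So |(6y - 10)/(y + 7) + 8/3| = 52|y + 1| / (6·|y + 7|).
Require δ ≤ 3, so |y + 7| ≥ |6| − |y + 1| > 6 − 3 = 3.
Hence |(6y - 10)/(y + 7) + 8/3| < 52|y + 1|/(6·3) = (26/9)|y + 1|, which is < ε once |y + 1| < (9/26)ε.
Take δ = min(3, (9/26)ε). Then 0 < |y + 1| < δ forces both bounds, so |(6y - 10)/(y + 7) + 8/3| < ε.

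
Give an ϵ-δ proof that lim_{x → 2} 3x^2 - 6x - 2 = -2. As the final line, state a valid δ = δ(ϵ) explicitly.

δ = min(2, ϵ/12)

Fix ϵ > 0. We want δ > 0 such that 0 < |x − 2| < δ implies |(3x^2 - 6x - 2) + 2| < ϵ.
(3x^2 - 6x - 2) + 2 = 3x^2 - 6x = (x − 2)(3x).
So |(3x^2 - 6x - 2) + 2| = |x − 2|·|3x|.
Assume first that |x − 2| < 2, so |x| < 4. Then |3x| ≤ 3·4 = 12.
Hence |(3x^2 - 6x - 2) + 2| ≤ 12|x − 2| < ϵ provided |x − 2| < ϵ/12.
Choosing δ = min(2, ϵ/12) ensures both conditions, hence |(3x^2 - 6x - 2) + 2| < ϵ.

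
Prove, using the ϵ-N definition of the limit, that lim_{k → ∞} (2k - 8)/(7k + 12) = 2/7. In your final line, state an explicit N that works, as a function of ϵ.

N = (80/49)/ϵ

Fix ϵ > 0. For k ≥ 1, |(2k - 8)/(7k + 12) − (2/7)| = |-80|/(7(7k + 12)) = 80/(7(7k + 12)).
Since 7k + 12 ≥ 7k for k ≥ 1, this is ≤ 80/(7·7k) = (80/49)/k.
So |(2k - 8)/(7k + 12) − (2/7)| < ϵ whenever k > (80/49)/ϵ.
Take N = (80/49)/ϵ. If k > N then |(2k - 8)/(7k + 12) − (2/7)| ≤ (80/49)/k < ϵ.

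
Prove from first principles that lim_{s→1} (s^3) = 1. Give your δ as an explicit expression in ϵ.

Let ϵ > 0 be given. We seek δ > 0 with 0 < |s − 1| < δ ⇒ |s^3 − 1| < ϵ.
Factor: s^3 − 1 = (s − 1)(s^2 + s + 1), so |s^3 − 1| = |s − 1|·|s^2 + s + 1|.
Impose δ ≤ 1 so that |s| < 2; then |s^2 + s + 1| ≤ 7.
Hence |s^3 − 1| ≤ 7|s − 1|, which is < ϵ once |s − 1| < ϵ/7.
Take δ = min(1, ϵ/7). If 0 < |s − 1| < δ then both bounds hold and |s^3 − 1| ≤ 7|s − 1| < 7·(ϵ/7) = ϵ.

δ = min(1, ϵ/7)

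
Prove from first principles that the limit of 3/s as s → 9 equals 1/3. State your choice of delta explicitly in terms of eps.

Fix eps > 0. We seek delta > 0 such that 0 < |s − 9| < delta implies |3/s − (1/3)| < eps.
|3/s − (1/3)| = 3·|9 − s|/(9·|s|) = 3|s − 9|/(9|s|).
Restrict delta ≤ 9/2. Then |s − 9| < 9/2 gives |s| > 9/2, so 9|s| > 81/2.
Then |3/s − (1/3)| < 3|s − 9|/(81/2), which is < eps when |s − 9| < (27/2)eps.
Take delta = min(9/2, (27/2)eps). Then 0 < |s − 9| < delta gives both |s − 9| < 9/2 and |s − 9| < (27/2)eps, so |3/s − (1/3)| < eps.

delta = min(9/2, (27/2)eps)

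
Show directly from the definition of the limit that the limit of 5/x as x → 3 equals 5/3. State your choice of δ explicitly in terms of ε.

δ = min(3/2, (9/10)ε)

Fix ε > 0. We seek δ > 0 such that 0 < |x − 3| < δ implies |5/x − (5/3)| < ε.
|5/x − (5/3)| = 5·|3 − x|/(3·|x|) = 5|x − 3|/(3|x|).
Restrict δ ≤ 3/2. Then |x − 3| < 3/2 gives |x| > 3/2, so 3|x| > 9/2.
Then |5/x − (5/3)| < 5|x − 3|/(9/2), which is < ε when |x − 3| < (9/10)ε.
Take δ = min(3/2, (9/10)ε). Then 0 < |x − 3| < δ gives both |x − 3| < 3/2 and |x − 3| < (9/10)ε, so |5/x − (5/3)| < ε.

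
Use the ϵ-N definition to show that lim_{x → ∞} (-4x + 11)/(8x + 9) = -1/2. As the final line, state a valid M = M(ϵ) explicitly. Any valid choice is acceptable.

M = (31/16)/ϵ

Let ϵ > 0 be given. We seek M > 0 such that x > M implies |(-4x + 11)/(8x + 9) + 1/2| < ϵ.
(-4x + 11)/(8x + 9) + 1/2 = (8(-4x + 11) − (-4)(8x + 9)) / (8(8x + 9)) = 124/(8(8x + 9)).
For x > 0 we have 8x + 9 > 8x, so |(-4x + 11)/(8x + 9) + 1/2| = 124/(8(8x + 9)) < 124/(8·8x) = (31/16)/x.
Thus |(-4x + 11)/(8x + 9) + 1/2| < ϵ whenever x > (31/16)/ϵ.
Take M = (31/16)/ϵ. If x > M then |(-4x + 11)/(8x + 9) + 1/2| < (31/16)/x < ϵ.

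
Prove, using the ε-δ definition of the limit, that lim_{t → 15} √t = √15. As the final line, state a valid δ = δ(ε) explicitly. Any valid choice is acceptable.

Suppose ε > 0. We want δ > 0 such that 0 < |t − 15| < δ implies |√t − √15| < ε.
Rationalise: √t − √15 = (t − 15)/(√t + √15), so |√t − √15| = |t − 15|/(√t + √15).
Restrict δ ≤ 15 so that |t − 15| < 15 forces t > 0, and then √t + √15 > √15.
Hence |√t − √15| < |t − 15|/√15, which is < ε once |t − 15| < √15·ε.
Take δ = min(15, √15·ε). If 0 < |t − 15| < δ then t > 0 and |√t − √15| < |t − 15|/√15 < ε.

δ = min(15, √15·ε)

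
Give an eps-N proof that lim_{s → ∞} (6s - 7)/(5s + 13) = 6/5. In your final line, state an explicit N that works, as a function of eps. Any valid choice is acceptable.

Fix eps > 0. We seek N > 0 such that s > N implies |(6s - 7)/(5s + 13) − (6/5)| < eps.
(6s - 7)/(5s + 13) − (6/5) = (5(6s - 7) − 6(5s + 13)) / (5(5s + 13)) = -113/(5(5s + 13)).
For s > 0 we have 5s + 13 > 5s, so |(6s - 7)/(5s + 13) − (6/5)| = 113/(5(5s + 13)) < 113/(5·5s) = (113/25)/s.
Thus |(6s - 7)/(5s + 13) − (6/5)| < eps whenever s > (113/25)/eps.
Take N = (113/25)/eps. If s > N then |(6s - 7)/(5s + 13) − (6/5)| < (113/25)/s < eps.

N = (113/25)/eps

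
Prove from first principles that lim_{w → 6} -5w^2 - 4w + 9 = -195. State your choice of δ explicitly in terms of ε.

δ = min(1, ε/69)

Suppose ε > 0. We want δ > 0 such that 0 < |w − 6| < δ implies |(-5w^2 - 4w + 9) + 195| < ε.
(-5w^2 - 4w + 9) + 195 = -5w^2 - 4w + 204 = (w − 6)(-5w - 34).
So |(-5w^2 - 4w + 9) + 195| = |w − 6|·|-5w - 34|.
Assume first that |w − 6| < 1, so |w| < 7. Then |-5w - 34| ≤ 5·7 + 34 = 69.
Hence |(-5w^2 - 4w + 9) + 195| ≤ 69|w − 6| < ε provided |w − 6| < ε/69.
Choosing δ = min(1, ε/69) ensures both conditions, hence |(-5w^2 - 4w + 9) + 195| < ε.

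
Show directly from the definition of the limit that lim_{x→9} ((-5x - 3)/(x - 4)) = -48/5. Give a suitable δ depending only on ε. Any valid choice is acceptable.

δ = min(5/2, (25/46)ε)

Suppose ε > 0. We want δ > 0 with 0 < |x − 9| < δ ⇒ |(-5x - 3)/(x - 4) + 48/5| < ε.
Combining over a common denominator, (-5x - 3)/(x - 4) + 48/5 = [(-5x - 3)·5 − (-48)·(x - 4)] / [5·(x - 4)] = 23(x − 9) / (5(x - 4)).
So |(-5x - 3)/(x - 4) + 48/5| = 23|x − 9| / (5·|x − 4|).
Require δ ≤ 5/2, so |x − 4| ≥ |5| − |x − 9| > 5 − 5/2 = 5/2.
Hence |(-5x - 3)/(x - 4) + 48/5| < 23|x − 9|/(5·(5/2)) = (46/25)|x − 9|, which is < ε once |x − 9| < (25/46)ε.
Take δ = min(5/2, (25/46)ε). Then 0 < |x − 9| < δ forces both bounds, so |(-5x - 3)/(x - 4) + 48/5| < ε.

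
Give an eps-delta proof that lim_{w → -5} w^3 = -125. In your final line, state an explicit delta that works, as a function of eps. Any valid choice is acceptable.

Fix eps > 0. We seek delta > 0 with 0 < |w + 5| < delta ⇒ |w^3 + 125| < eps.
Factor: w^3 + 125 = (w + 5)(w^2 - 5w + 25), so |w^3 + 125| = |w + 5|·|w^2 - 5w + 25|.
Restrict delta ≤ 1. Then |w + 5| < 1 gives |w| < 6, so by the triangle inequality |w^2 - 5w + 25| ≤ 6^2 + 5·6 + 25 = 91.
Hence |w^3 + 125| ≤ 91|w + 5|, which is < eps once |w + 5| < eps/91.
Take delta = min(1, eps/91). If 0 < |w + 5| < delta then both bounds hold and |w^3 + 125| ≤ 91|w + 5| < 91·(eps/91) = eps.

delta = min(1, eps/91)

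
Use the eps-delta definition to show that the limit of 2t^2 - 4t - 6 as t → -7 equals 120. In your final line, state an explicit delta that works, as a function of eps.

Suppose eps > 0. We want delta > 0 such that 0 < |t + 7| < delta implies |(2t^2 - 4t - 6) − 120| < eps.
(2t^2 - 4t - 6) − 120 = 2t^2 - 4t - 126 = (t + 7)(2t - 18).
So |(2t^2 - 4t - 6) − 120| = |t + 7|·|2t - 18|.
Assume first that |t + 7| < 1, so |t| < 8. Then |2t - 18| ≤ 2·8 + 18 = 34.
Hence |(2t^2 - 4t - 6) − 120| ≤ 34|t + 7| < eps provided |t + 7| < eps/34.
Take delta = min(1, eps/34). Then 0 < |t + 7| < delta gives both |t + 7| < 1 and |t + 7| < eps/34, so |(2t^2 - 4t - 6) − 120| < eps.

delta = min(1, eps/34)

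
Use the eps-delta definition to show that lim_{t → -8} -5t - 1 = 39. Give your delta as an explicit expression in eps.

delta = eps/5

Suppose eps > 0. We need delta > 0 so that 0 < |t + 8| < delta implies |(-5t - 1) − 39| < eps.
|(-5t - 1) − 39| = |-5t - 40| = 5|t + 8|.
Thus it suffices that |t + 8| < eps/5.
Choosing delta = eps/5 gives |(-5t - 1) − 39| = 5|t + 8| < eps whenever |t + 8| < delta.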